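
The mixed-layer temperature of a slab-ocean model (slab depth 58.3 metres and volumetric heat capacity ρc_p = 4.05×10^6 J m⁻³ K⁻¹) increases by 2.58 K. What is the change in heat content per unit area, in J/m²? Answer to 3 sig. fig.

Areal heat capacity C = ρc_p × D = 4.05×10^6 × 58.3 = 2.36×10^8 J/(m²·K).
ΔQ = C ΔT = 2.36×10^8 × 2.58 = 6.09×10^8 J/m².

6.09×10^8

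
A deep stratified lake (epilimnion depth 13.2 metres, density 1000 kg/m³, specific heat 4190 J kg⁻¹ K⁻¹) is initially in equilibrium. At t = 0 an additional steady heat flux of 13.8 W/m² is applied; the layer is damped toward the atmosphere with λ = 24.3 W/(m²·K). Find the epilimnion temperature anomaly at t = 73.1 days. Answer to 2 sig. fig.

0.53 K

Areal heat capacity C = ρ c_p D = 1000 × 4190 × 13.2 = 5.53×10^7 J/(m²·K).
τ = C / λ = 5.53×10^7 / 24.3 = 2.28×10^6 s.
Equilibrium anomaly ΔT_eq = F / λ = 13.8 / 24.3 = 0.568 K.
t = 73.1 days = 6.32×10^6 s, so t/τ = 2.77.
ΔT(t) = ΔT_eq (1 − e^(−t/τ)) = 0.568 × (1 − e^−2.77) = 0.532 K.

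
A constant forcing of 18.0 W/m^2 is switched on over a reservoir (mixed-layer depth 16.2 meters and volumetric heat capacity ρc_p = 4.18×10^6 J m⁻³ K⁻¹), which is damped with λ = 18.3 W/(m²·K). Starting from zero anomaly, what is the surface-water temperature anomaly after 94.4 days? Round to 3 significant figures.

0.875 K

Areal heat capacity C = ρc_p × D = 4.18×10^6 × 16.2 = 6.77×10^7 J/(m²·K).
τ = C / λ = 6.77×10^7 / 18.3 = 3.70×10^6 s.
Equilibrium anomaly ΔT_eq = F / λ = 18.0 / 18.3 = 0.984 K.
t = 94.4 days = 8.16×10^6 s, so t/τ = 2.20.
ΔT(t) = ΔT_eq (1 − e^(−t/τ)) = 0.984 × (1 − e^−2.20) = 0.875 K.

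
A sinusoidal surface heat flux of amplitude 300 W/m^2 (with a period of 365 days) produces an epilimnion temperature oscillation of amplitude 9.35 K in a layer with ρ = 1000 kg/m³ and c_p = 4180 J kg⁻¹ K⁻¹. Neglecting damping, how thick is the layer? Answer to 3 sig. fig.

ω = 2π / 3.15×10^7 s = 1.99×10^-7 s⁻¹.
Required C = F₀ / (A ω) = 300 / (9.35 × 1.99×10^-7) = 1.61×10^8 J/(m²·K).
D = C / (ρ c_p) = 1.61×10^8 / (1000 × 4180) = 38.5 m.

38.5 m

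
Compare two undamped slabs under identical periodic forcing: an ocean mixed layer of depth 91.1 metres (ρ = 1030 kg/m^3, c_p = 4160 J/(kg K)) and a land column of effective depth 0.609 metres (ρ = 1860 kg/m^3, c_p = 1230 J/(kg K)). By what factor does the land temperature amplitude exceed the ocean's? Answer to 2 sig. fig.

C_ocean = 1030 × 4160 × 91.1 = 3.90×10^8 J/(m²·K).
C_land = 1860 × 1230 × 0.609 = 1.39×10^6 J/(m²·K).
Undamped amplitude ∝ 1/C, so A_land/A_ocean = C_ocean/C_land = 280.

280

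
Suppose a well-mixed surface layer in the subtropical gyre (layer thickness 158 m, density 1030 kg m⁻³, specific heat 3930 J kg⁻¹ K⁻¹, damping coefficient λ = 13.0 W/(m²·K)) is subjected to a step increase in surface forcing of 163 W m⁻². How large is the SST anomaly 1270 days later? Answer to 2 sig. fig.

Areal heat capacity C = ρ c_p D = 1030 × 3930 × 158 = 6.40×10^8 J m⁻² K⁻¹.
τ = C / λ = 6.40×10^8 / 13.0 = 4.92×10^7 s.
Equilibrium anomaly ΔT_eq = F / λ = 163 / 13.0 = 12.5 K.
t = 1270 days = 1.10×10^8 s, so t/τ = 2.23.
ΔT(t) = ΔT_eq (1 − e^(−t/τ)) = 12.5 × (1 − e^−2.23) = 11.2 K.

11 K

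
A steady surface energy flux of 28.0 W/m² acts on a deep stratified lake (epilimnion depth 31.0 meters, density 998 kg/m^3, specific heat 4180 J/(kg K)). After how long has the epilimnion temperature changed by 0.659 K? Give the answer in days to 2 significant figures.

35 days

Areal heat capacity C = ρ c_p D = 998 × 4180 × 31.0 = 1.29×10^8 J/(m²·K).
Time required: Δt = C ΔT / F = 1.29×10^8 × 0.659 / 28.0 = 3.04×10^6 s.
In days: 3.04×10^6 s / (86400 s/day) = 35.2 days.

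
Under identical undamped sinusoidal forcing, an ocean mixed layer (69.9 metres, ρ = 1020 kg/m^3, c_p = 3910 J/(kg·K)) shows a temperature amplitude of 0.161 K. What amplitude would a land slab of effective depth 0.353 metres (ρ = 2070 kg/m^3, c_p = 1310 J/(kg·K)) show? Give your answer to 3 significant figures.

C_ocean = 2.79×10^8 J/(m²·K); C_land = 9.57×10^5 J/(m²·K).
A ∝ 1/C ⇒ A_land = A_ocean × C_ocean/C_land = 0.161 × 291 = 46.9 K.

46.9 K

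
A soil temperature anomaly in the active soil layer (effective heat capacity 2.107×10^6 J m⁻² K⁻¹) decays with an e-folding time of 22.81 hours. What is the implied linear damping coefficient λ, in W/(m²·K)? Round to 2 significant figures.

26

Areal heat capacity C = 2.107×10^6 J m⁻² K⁻¹ (given).
τ = 22.81 hours = 82100 s.
λ = C / τ = 2.11×10^6 / 82100 = 25.7 W/(m²·K).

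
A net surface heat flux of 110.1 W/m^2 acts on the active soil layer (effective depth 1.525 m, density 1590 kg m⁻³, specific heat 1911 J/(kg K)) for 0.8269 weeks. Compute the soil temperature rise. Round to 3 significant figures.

11.9 K

Areal heat capacity C = ρ c_p D = 1590 × 1911 × 1.525 = 4.63×10^6 J/(m²·K).
Net heat input Q = F Δt = 110.1 × (0.8269 weeks × 6.048×10^5 s/week) = 5.51×10^7 J/m².
ΔT = Q / C = 5.51×10^7 / 4.63×10^6 = 11.9 K.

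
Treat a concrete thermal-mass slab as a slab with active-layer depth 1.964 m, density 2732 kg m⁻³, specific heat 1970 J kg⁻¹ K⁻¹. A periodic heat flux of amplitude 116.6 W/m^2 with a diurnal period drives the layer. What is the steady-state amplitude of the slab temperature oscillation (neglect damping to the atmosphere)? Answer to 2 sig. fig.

Areal heat capacity C = ρ c_p D = 2732 × 1970 × 1.964 = 1.06×10^7 J/(m²·K).
Angular frequency ω = 2π / T = 2π / 86400 s = 7.27×10^-5 s⁻¹.
Cω = 1.06×10^7 × 7.27×10^-5 = 769 W/(m²·K).
Amplitude A = F₀ / (Cω) = 116.6 / 769 = 0.152 K.

0.15 K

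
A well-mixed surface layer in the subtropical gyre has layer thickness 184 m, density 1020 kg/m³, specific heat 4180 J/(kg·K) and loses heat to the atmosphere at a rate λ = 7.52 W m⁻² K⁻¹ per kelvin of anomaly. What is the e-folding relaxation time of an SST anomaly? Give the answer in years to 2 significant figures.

Areal heat capacity C = ρ c_p D = 1020 × 4180 × 184 = 7.85×10^8 J m⁻² K⁻¹.
Relaxation time τ = C / λ = 7.85×10^8 / 7.52 = 1.04×10^8 s.
In years: 1.04×10^8 s / (3.156×10^7 s/year) = 3.31 years.

3.3 years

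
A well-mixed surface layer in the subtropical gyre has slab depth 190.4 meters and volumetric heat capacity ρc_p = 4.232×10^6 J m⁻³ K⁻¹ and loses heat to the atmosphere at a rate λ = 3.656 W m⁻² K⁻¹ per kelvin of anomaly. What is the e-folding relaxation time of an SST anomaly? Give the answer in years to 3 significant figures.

6.98 years

Areal heat capacity C = ρc_p × D = 4.232×10^6 × 190.4 = 8.06×10^8 J/(m^2 K).
Relaxation time τ = C / λ = 8.06×10^8 / 3.656 = 2.20×10^8 s.
In years: 2.20×10^8 s / (3.156×10^7 s/year) = 6.98 years.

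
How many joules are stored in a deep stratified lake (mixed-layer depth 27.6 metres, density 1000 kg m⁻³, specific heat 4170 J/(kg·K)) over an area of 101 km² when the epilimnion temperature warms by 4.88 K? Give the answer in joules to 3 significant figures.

5.67×10^16 J

Areal heat capacity C = ρ c_p D = 1000 × 4170 × 27.6 = 1.15×10^8 J/(m^2 K).
Heat per unit area: q = C ΔT = 1.15×10^8 × 4.88 = 5.62×10^8 J/m².
Total heat: Q = q × A = 5.62×10^8 × (101 × 10⁶ m²) = 5.67×10^16 J.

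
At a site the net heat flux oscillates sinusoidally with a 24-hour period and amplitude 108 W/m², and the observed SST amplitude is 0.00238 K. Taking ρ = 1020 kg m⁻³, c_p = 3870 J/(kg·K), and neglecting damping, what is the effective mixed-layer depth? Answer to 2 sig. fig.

160 m

ω = 2π / 86400 s = 7.27×10^-5 s⁻¹.
Required C = F₀ / (A ω) = 108 / (0.00238 × 7.27×10^-5) = 6.24×10^8 J/(m²·K).
D = C / (ρ c_p) = 6.24×10^8 / (1020 × 3870) = 158 m.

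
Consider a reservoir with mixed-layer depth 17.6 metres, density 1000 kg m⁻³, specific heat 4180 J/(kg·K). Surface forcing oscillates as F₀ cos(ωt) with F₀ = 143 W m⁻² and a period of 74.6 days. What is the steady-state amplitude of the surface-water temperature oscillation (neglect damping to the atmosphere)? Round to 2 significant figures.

2.0 K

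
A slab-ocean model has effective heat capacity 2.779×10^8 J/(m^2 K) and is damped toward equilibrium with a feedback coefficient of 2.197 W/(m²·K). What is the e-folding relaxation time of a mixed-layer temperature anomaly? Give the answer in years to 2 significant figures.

4.0 years

Areal heat capacity C = 2.779×10^8 J/(m^2 K) (given).
Relaxation time τ = C / λ = 2.78×10^8 / 2.197 = 1.26×10^8 s.
In years: 1.26×10^8 s / (3.156×10^7 s/year) = 4.01 years.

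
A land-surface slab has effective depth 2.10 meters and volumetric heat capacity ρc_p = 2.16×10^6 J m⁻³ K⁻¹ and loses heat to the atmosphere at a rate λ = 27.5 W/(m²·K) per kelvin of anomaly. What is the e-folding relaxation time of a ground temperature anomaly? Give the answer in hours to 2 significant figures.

46 hours

Areal heat capacity C = ρc_p × D = 2.16×10^6 × 2.10 = 4.54×10^6 J m⁻² K⁻¹.
Relaxation time τ = C / λ = 4.54×10^6 / 27.5 = 1.65×10^5 s.
In hours: 1.65×10^5 s / (3600 s/hour) = 45.8 hours.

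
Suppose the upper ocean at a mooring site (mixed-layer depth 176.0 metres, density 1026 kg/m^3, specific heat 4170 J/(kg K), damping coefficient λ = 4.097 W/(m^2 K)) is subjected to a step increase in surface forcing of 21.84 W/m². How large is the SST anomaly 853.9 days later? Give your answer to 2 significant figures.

1.8 K

Areal heat capacity C = ρ c_p D = 1026 × 4170 × 176.0 = 7.53×10^8 J/(m^2 K).
τ = C / λ = 7.53×10^8 / 4.097 = 1.84×10^8 s.
Equilibrium anomaly ΔT_eq = F / λ = 21.84 / 4.097 = 5.33 K.
t = 853.9 days = 7.38×10^7 s, so t/τ = 0.401.
ΔT(t) = ΔT_eq (1 − e^(−t/τ)) = 5.33 × (1 − e^−0.401) = 1.76 K.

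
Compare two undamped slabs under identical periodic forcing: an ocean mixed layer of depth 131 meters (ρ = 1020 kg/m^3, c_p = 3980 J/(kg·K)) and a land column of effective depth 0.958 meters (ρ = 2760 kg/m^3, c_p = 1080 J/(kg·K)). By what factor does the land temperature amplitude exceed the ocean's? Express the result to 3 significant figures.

186

C_ocean = 1020 × 3980 × 131 = 5.32×10^8 J/(m²·K).
C_land = 2760 × 1080 × 0.958 = 2.86×10^6 J/(m²·K).
Undamped amplitude ∝ 1/C, so A_land/A_ocean = C_ocean/C_land = 186.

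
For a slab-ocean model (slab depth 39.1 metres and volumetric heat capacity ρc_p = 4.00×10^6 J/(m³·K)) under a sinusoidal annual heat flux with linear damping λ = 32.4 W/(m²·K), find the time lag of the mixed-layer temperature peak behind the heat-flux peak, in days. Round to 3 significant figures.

Areal heat capacity C = ρc_p × D = 4.00×10^6 × 39.1 = 1.56×10^8 J/(m^2 K).
ω = 2π / 3.15×10^7 s = 1.99×10^-7 s⁻¹.
Phase lag φ = arctan(Cω/λ) = arctan(31.2/32.4) = 0.766 rad.
Time lag = φ / ω = 0.766 / 1.99×10^-7 = 3.84×10^6 s = 44.5 days.

44.5 days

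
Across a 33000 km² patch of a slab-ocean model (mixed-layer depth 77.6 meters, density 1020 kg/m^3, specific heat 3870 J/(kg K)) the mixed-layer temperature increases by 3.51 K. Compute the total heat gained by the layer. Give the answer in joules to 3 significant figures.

3.55×10^19 J

Areal heat capacity C = ρ c_p D = 1020 × 3870 × 77.6 = 3.06×10^8 J/(m^2 K).
Heat per unit area: q = C ΔT = 3.06×10^8 × 3.51 = 1.08×10^9 J/m².
Total heat: Q = q × A = 1.08×10^9 × (33000 × 10⁶ m²) = 3.55×10^19 J.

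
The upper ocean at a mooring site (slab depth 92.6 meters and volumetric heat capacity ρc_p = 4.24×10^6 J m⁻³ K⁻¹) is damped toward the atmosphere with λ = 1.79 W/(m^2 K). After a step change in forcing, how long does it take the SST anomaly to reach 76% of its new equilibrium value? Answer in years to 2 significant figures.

Areal heat capacity C = ρc_p × D = 4.24×10^6 × 92.6 = 3.93×10^8 J/(m^2 K).
τ = C / λ = 3.93×10^8 / 1.79 = 2.19×10^8 s.
Fraction reached: 1 − e^(−t/τ) = 0.76 ⇒ t = −τ ln(1 − 0.76) = τ × 1.43.
t = 3.13×10^8 s = 9.92 years.

9.9 years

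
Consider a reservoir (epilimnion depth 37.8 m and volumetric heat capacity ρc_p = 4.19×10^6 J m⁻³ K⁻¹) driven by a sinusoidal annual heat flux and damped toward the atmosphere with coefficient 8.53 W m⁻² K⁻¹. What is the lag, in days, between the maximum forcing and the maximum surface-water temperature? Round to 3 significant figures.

Areal heat capacity C = ρc_p × D = 4.19×10^6 × 37.8 = 1.58×10^8 J m⁻² K⁻¹.
ω = 2π / 3.15×10^7 s = 1.99×10^-7 s⁻¹.
Phase lag φ = arctan(Cω/λ) = arctan(31.6/8.53) = 1.31 rad.
Time lag = φ / ω = 1.31 / 1.99×10^-7 = 6.56×10^6 s = 75.9 days.

75.9 days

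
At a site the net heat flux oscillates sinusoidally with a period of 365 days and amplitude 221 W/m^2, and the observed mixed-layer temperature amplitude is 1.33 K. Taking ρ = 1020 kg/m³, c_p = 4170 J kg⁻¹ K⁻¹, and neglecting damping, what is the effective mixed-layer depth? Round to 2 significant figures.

200 m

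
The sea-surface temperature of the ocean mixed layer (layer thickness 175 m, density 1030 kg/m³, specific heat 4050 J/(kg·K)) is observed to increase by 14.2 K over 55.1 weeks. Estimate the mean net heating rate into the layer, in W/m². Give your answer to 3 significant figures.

Areal heat capacity C = ρ c_p D = 1030 × 4050 × 175 = 7.30×10^8 J/(m^2 K).
Required heat per unit area: Q = C ΔT = 7.30×10^8 × 14.2 = 1.04×10^10 J/m².
Flux F = Q / Δt = 1.04×10^10 / 3.33×10^7 s = 311 W/m².

311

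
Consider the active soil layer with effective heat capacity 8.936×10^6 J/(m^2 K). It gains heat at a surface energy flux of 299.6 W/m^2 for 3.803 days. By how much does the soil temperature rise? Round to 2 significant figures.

11 K

Areal heat capacity C = 8.936×10^6 J/(m^2 K) (given).
Net heat input Q = F Δt = 299.6 × (3.803 days × 86400 s/day) = 9.84×10^7 J/m².
ΔT = Q / C = 9.84×10^7 / 8.94×10^6 = 11.0 K.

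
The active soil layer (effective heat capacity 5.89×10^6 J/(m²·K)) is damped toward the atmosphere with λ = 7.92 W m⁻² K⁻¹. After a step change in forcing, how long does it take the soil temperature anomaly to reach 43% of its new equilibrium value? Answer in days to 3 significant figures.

4.84 days

Areal heat capacity C = 5.89×10^6 J/(m²·K) (given).
τ = C / λ = 5.89×10^6 / 7.92 = 7.44×10^5 s.
Fraction reached: 1 − e^(−t/τ) = 0.43 ⇒ t = −τ ln(1 − 0.43) = τ × 0.562.
t = 4.18×10^5 s = 4.84 days.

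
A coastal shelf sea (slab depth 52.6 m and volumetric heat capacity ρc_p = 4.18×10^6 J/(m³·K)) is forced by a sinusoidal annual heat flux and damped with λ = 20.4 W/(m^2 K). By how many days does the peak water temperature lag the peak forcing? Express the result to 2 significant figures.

66 days

Areal heat capacity C = ρc_p × D = 4.18×10^6 × 52.6 = 2.20×10^8 J/(m^2 K).
ω = 2π / 3.15×10^7 s = 1.99×10^-7 s⁻¹.
Phase lag φ = arctan(Cω/λ) = arctan(43.8/20.4) = 1.13 rad.
Time lag = φ / ω = 1.13 / 1.99×10^-7 = 5.70×10^6 s = 65.9 days.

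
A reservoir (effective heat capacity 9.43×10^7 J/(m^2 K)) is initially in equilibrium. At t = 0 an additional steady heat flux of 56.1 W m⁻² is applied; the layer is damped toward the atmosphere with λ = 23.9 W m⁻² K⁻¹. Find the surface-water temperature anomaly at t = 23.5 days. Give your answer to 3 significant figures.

Areal heat capacity C = 9.43×10^7 J/(m^2 K) (given).
τ = C / λ = 9.43×10^7 / 23.9 = 3.95×10^6 s.
Equilibrium anomaly ΔT_eq = F / λ = 56.1 / 23.9 = 2.35 K.
t = 23.5 days = 2.03×10^6 s, so t/τ = 0.515.
ΔT(t) = ΔT_eq (1 − e^(−t/τ)) = 2.35 × (1 − e^−0.515) = 0.944 K.

0.944 K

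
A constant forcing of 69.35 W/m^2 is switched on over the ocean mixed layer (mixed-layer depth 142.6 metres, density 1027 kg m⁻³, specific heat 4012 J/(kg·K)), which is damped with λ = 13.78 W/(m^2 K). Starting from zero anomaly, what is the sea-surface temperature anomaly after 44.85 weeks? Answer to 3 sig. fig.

2.37 K

Areal heat capacity C = ρ c_p D = 1027 × 4012 × 142.6 = 5.88×10^8 J/(m^2 K).
τ = C / λ = 5.88×10^8 / 13.78 = 4.26×10^7 s.
Equilibrium anomaly ΔT_eq = F / λ = 69.35 / 13.78 = 5.03 K.
t = 44.85 weeks = 2.71×10^7 s, so t/τ = 0.636.
ΔT(t) = ΔT_eq (1 − e^(−t/τ)) = 5.03 × (1 − e^−0.636) = 2.37 K.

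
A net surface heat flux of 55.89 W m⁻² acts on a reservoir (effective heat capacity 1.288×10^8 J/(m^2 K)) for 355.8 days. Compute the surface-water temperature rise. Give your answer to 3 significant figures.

13.3 K

Areal heat capacity C = 1.288×10^8 J/(m^2 K) (given).
Net heat input Q = F Δt = 55.89 × (355.8 days × 86400 s/day) = 1.72×10^9 J/m².
ΔT = Q / C = 1.72×10^9 / 1.29×10^8 = 13.3 K.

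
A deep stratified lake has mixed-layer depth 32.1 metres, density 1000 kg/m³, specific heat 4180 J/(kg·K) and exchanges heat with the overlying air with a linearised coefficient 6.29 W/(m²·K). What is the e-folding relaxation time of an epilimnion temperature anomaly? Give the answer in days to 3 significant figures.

247 days

Areal heat capacity C = ρ c_p D = 1000 × 4180 × 32.1 = 1.34×10^8 J/(m^2 K).
Relaxation time τ = C / λ = 1.34×10^8 / 6.29 = 2.13×10^7 s.
In days: 2.13×10^7 s / (86400 s/day) = 247 days.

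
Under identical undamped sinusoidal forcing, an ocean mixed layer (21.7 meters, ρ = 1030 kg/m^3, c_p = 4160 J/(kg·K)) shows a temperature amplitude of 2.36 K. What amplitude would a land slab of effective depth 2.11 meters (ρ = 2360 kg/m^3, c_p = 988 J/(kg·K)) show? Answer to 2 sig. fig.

C_ocean = 9.30×10^7 J/(m²·K); C_land = 4.92×10^6 J/(m²·K).
A ∝ 1/C ⇒ A_land = A_ocean × C_ocean/C_land = 2.36 × 18.9 = 44.6 K.

45 K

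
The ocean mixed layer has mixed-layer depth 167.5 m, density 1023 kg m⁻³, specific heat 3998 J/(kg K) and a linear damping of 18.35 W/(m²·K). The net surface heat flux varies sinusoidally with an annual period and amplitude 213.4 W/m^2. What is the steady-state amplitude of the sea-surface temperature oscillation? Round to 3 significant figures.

1.55 K

Areal heat capacity C = ρ c_p D = 1023 × 3998 × 167.5 = 6.85×10^8 J/(m²·K).
Angular frequency ω = 2π / T = 2π / 3.15×10^7 s = 1.99×10^-7 s⁻¹.
√((Cω)² + λ²) = √((136)² + 18.35²) = 138 W/(m²·K).
Amplitude A = F₀ / √((Cω)²+λ²) = 213.4 / 138 = 1.55 K.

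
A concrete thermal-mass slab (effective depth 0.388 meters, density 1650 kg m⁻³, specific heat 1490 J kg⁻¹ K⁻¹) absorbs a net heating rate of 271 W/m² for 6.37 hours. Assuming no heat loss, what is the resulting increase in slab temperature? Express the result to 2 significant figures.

6.5 K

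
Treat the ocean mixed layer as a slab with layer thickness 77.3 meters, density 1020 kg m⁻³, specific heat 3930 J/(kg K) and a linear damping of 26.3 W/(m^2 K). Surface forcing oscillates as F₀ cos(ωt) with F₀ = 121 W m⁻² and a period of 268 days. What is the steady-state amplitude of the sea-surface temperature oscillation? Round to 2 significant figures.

1.4 K

Areal heat capacity C = ρ c_p D = 1020 × 3930 × 77.3 = 3.10×10^8 J m⁻² K⁻¹.
Angular frequency ω = 2π / T = 2π / 2.32×10^7 s = 2.71×10^-7 s⁻¹.
√((Cω)² + λ²) = √((84.1)² + 26.3²) = 88.1 W/(m²·K).
Amplitude A = F₀ / √((Cω)²+λ²) = 121 / 88.1 = 1.37 K.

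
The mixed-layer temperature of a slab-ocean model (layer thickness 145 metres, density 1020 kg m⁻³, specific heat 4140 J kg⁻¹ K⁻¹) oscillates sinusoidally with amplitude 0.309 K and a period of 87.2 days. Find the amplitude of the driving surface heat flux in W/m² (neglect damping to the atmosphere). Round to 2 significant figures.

160

Areal heat capacity C = ρ c_p D = 1020 × 4140 × 145 = 6.12×10^8 J/(m^2 K).
ω = 2π / 7.53×10^6 s = 8.34×10^-7 s⁻¹.
Cω = 6.12×10^8 × 8.34×10^-7 = 511 W/(m²·K).
F₀ = A × Cω = 0.309 × 511 = 158 W/m².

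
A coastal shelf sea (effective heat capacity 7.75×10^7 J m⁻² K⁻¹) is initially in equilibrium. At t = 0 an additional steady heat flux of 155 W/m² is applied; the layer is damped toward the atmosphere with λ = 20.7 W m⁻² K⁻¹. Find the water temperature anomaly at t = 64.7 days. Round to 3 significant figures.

5.81 K

Areal heat capacity C = 7.75×10^7 J m⁻² K⁻¹ (given).
τ = C / λ = 7.75×10^7 / 20.7 = 3.74×10^6 s.
Equilibrium anomaly ΔT_eq = F / λ = 155 / 20.7 = 7.49 K.
t = 64.7 days = 5.59×10^6 s, so t/τ = 1.49.
ΔT(t) = ΔT_eq (1 − e^(−t/τ)) = 7.49 × (1 − e^−1.49) = 5.81 K.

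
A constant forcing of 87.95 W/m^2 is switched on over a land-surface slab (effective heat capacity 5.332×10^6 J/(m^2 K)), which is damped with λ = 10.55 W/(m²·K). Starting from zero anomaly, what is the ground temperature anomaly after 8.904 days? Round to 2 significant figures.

Areal heat capacity C = 5.332×10^6 J/(m^2 K) (given).
τ = C / λ = 5.33×10^6 / 10.55 = 5.05×10^5 s.
Equilibrium anomaly ΔT_eq = F / λ = 87.95 / 10.55 = 8.34 K.
t = 8.904 days = 7.69×10^5 s, so t/τ = 1.52.
ΔT(t) = ΔT_eq (1 − e^(−t/τ)) = 8.34 × (1 − e^−1.52) = 6.52 K.

6.5 K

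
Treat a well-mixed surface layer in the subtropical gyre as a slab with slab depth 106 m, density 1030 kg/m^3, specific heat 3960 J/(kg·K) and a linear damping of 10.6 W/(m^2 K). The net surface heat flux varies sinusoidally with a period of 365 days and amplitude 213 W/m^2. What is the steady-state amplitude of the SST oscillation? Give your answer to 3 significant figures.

2.45 K

Areal heat capacity C = ρ c_p D = 1030 × 3960 × 106 = 4.32×10^8 J m⁻² K⁻¹.
Angular frequency ω = 2π / T = 2π / 3.15×10^7 s = 1.99×10^-7 s⁻¹.
√((Cω)² + λ²) = √((86.1)² + 10.6²) = 86.8 W/(m²·K).
Amplitude A = F₀ / √((Cω)²+λ²) = 213 / 86.8 = 2.45 K.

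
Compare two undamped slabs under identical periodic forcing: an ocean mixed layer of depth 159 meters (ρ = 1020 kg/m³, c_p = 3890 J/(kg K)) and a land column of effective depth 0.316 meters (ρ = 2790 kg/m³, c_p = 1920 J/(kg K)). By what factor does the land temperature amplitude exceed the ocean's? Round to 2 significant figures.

370

C_ocean = 1020 × 3890 × 159 = 6.31×10^8 J/(m²·K).
C_land = 2790 × 1920 × 0.316 = 1.69×10^6 J/(m²·K).
Undamped amplitude ∝ 1/C, so A_land/A_ocean = C_ocean/C_land = 373.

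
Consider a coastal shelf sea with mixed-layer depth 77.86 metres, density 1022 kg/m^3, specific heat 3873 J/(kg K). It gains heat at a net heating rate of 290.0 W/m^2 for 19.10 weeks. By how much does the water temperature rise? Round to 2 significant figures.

11 K

Areal heat capacity C = ρ c_p D = 1022 × 3873 × 77.86 = 3.08×10^8 J/(m²·K).
Net heat input Q = F Δt = 290.0 × (19.10 weeks × 6.048×10^5 s/week) = 3.35×10^9 J/m².
ΔT = Q / C = 3.35×10^9 / 3.08×10^8 = 10.9 K.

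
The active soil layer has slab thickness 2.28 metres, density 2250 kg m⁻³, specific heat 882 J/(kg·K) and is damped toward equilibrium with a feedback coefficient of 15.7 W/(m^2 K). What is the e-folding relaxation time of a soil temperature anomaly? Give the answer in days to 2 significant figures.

3.3 days

Areal heat capacity C = ρ c_p D = 2250 × 882 × 2.28 = 4.52×10^6 J m⁻² K⁻¹.
Relaxation time τ = C / λ = 4.52×10^6 / 15.7 = 2.88×10^5 s.
In days: 2.88×10^5 s / (86400 s/day) = 3.34 days.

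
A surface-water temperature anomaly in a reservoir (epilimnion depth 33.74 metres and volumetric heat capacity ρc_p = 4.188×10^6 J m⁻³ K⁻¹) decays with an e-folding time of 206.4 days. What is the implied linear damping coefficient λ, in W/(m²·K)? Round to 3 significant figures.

7.92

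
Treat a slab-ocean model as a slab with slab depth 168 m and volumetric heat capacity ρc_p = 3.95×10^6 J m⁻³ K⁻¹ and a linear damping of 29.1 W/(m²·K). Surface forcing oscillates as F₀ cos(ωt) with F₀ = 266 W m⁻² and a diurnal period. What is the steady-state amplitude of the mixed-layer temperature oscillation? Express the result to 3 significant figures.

0.00551 K

Areal heat capacity C = ρc_p × D = 3.95×10^6 × 168 = 6.64×10^8 J/(m^2 K).
Angular frequency ω = 2π / T = 2π / 86400 s = 7.27×10^-5 s⁻¹.
√((Cω)² + λ²) = √((48300)² + 29.1²) = 48300 W/(m²·K).
Amplitude A = F₀ / √((Cω)²+λ²) = 266 / 48300 = 0.00551 K.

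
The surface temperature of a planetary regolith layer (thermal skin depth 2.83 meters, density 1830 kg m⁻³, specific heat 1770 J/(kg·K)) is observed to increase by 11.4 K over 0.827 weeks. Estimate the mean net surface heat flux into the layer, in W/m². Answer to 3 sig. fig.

Areal heat capacity C = ρ c_p D = 1830 × 1770 × 2.83 = 9.17×10^6 J m⁻² K⁻¹.
Required heat per unit area: Q = C ΔT = 9.17×10^6 × 11.4 = 1.04×10^8 J/m².
Flux F = Q / Δt = 1.04×10^8 / 5.00×10^5 s = 209 W/m².

209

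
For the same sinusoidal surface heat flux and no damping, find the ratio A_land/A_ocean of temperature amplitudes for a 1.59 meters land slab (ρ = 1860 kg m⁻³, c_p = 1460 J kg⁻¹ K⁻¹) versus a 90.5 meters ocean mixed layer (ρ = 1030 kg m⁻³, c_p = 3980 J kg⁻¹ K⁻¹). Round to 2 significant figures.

C_ocean = 1030 × 3980 × 90.5 = 3.71×10^8 J/(m²·K).
C_land = 1860 × 1460 × 1.59 = 4.32×10^6 J/(m²·K).
Undamped amplitude ∝ 1/C, so A_land/A_ocean = C_ocean/C_land = 85.9.

86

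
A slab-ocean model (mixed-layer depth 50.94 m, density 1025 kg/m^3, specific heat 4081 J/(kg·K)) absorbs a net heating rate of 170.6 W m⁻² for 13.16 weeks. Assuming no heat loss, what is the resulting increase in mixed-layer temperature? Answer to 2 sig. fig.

Areal heat capacity C = ρ c_p D = 1025 × 4081 × 50.94 = 2.13×10^8 J m⁻² K⁻¹.
Net heat input Q = F Δt = 170.6 × (13.16 weeks × 6.048×10^5 s/week) = 1.36×10^9 J/m².
ΔT = Q / C = 1.36×10^9 / 2.13×10^8 = 6.37 K.

6.4 K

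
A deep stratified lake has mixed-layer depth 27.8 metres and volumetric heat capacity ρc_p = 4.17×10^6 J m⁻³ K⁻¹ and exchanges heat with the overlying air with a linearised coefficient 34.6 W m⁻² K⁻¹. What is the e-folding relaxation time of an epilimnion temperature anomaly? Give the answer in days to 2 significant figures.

39 days

Areal heat capacity C = ρc_p × D = 4.17×10^6 × 27.8 = 1.16×10^8 J m⁻² K⁻¹.
Relaxation time τ = C / λ = 1.16×10^8 / 34.6 = 3.35×10^6 s.
In days: 3.35×10^6 s / (86400 s/day) = 38.8 days.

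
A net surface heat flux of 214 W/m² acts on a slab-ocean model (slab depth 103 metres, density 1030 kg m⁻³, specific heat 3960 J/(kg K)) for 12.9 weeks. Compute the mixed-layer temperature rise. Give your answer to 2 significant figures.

Areal heat capacity C = ρ c_p D = 1030 × 3960 × 103 = 4.20×10^8 J/(m²·K).
Net heat input Q = F Δt = 214 × (12.9 weeks × 6.048×10^5 s/week) = 1.67×10^9 J/m².
ΔT = Q / C = 1.67×10^9 / 4.20×10^8 = 3.97 K.

4.0 K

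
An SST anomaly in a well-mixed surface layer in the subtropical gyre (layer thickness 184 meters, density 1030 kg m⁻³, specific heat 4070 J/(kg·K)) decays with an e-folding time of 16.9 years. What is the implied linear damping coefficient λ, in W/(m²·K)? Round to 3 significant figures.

1.45

Areal heat capacity C = ρ c_p D = 1030 × 4070 × 184 = 7.71×10^8 J m⁻² K⁻¹.
τ = 16.9 years = 5.33×10^8 s.
λ = C / τ = 7.71×10^8 / 5.33×10^8 = 1.45 W/(m²·K).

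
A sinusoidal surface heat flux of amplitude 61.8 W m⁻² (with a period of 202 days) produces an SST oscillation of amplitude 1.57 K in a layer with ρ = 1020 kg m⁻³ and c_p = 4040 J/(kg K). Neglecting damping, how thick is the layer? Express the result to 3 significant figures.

26.5 m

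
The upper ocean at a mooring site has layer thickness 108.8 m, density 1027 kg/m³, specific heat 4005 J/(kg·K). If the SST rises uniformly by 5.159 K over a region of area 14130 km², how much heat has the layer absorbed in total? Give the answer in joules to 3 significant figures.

Areal heat capacity C = ρ c_p D = 1027 × 4005 × 108.8 = 4.48×10^8 J m⁻² K⁻¹.
Heat per unit area: q = C ΔT = 4.48×10^8 × 5.159 = 2.31×10^9 J/m².
Total heat: Q = q × A = 2.31×10^9 × (14130 × 10⁶ m²) = 3.26×10^19 J.

3.26×10^19 J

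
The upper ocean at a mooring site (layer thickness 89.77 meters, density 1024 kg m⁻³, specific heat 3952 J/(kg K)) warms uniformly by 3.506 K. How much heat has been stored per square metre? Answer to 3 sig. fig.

1.27×10^9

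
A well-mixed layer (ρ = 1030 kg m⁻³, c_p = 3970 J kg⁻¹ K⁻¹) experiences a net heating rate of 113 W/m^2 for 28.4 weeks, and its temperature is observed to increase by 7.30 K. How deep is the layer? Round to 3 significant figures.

65.0 m

Heat input Q = F Δt = 113 × 1.72×10^7 s = 1.94×10^9 J/m².
Required areal heat capacity C = Q / ΔT = 2.66×10^8 J/(m²·K).
Depth D = C / (ρ c_p) = 2.66×10^8 / (1030 × 3970) = 65.0 m.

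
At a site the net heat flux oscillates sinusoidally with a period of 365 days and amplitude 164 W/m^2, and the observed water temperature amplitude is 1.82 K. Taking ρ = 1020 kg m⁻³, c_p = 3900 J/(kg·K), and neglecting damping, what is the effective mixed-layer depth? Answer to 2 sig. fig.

110 m

ω = 2π / 3.15×10^7 s = 1.99×10^-7 s⁻¹.
Required C = F₀ / (A ω) = 164 / (1.82 × 1.99×10^-7) = 4.52×10^8 J/(m²·K).
D = C / (ρ c_p) = 4.52×10^8 / (1020 × 3900) = 114 m.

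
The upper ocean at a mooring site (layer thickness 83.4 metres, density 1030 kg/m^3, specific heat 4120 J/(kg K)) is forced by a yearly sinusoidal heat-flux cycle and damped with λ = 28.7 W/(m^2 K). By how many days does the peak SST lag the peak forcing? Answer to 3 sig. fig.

Areal heat capacity C = ρ c_p D = 1030 × 4120 × 83.4 = 3.54×10^8 J/(m²·K).
ω = 2π / 3.15×10^7 s = 1.99×10^-7 s⁻¹.
Phase lag φ = arctan(Cω/λ) = arctan(70.5/28.7) = 1.18 rad.
Time lag = φ / ω = 1.18 / 1.99×10^-7 = 5.94×10^6 s = 68.8 days.

68.8 days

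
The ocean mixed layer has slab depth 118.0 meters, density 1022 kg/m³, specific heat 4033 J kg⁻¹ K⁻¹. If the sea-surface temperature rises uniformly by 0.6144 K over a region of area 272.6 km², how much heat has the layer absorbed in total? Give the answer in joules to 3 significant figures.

8.15×10^16 J

Areal heat capacity C = ρ c_p D = 1022 × 4033 × 118.0 = 4.86×10^8 J/(m²·K).
Heat per unit area: q = C ΔT = 4.86×10^8 × 0.6144 = 2.99×10^8 J/m².
Total heat: Q = q × A = 2.99×10^8 × (272.6 × 10⁶ m²) = 8.15×10^16 J.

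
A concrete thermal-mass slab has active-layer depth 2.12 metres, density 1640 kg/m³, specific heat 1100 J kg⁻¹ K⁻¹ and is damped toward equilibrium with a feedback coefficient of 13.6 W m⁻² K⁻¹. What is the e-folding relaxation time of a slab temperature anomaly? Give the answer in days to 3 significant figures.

3.25 days

Areal heat capacity C = ρ c_p D = 1640 × 1100 × 2.12 = 3.82×10^6 J/(m²·K).
Relaxation time τ = C / λ = 3.82×10^6 / 13.6 = 2.81×10^5 s.
In days: 2.81×10^5 s / (86400 s/day) = 3.25 days.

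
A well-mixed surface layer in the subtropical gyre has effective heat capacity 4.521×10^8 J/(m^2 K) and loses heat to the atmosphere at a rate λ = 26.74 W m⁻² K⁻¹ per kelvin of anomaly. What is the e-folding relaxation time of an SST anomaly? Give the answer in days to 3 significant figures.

196 days

Areal heat capacity C = 4.521×10^8 J/(m^2 K) (given).
Relaxation time τ = C / λ = 4.52×10^8 / 26.74 = 1.69×10^7 s.
In days: 1.69×10^7 s / (86400 s/day) = 196 days.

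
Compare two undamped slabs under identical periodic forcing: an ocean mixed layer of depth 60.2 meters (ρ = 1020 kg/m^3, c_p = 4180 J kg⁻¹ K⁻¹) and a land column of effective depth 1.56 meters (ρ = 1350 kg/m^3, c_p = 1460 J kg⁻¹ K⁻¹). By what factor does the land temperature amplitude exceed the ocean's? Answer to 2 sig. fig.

83

C_ocean = 1020 × 4180 × 60.2 = 2.57×10^8 J/(m²·K).
C_land = 1350 × 1460 × 1.56 = 3.07×10^6 J/(m²·K).
Undamped amplitude ∝ 1/C, so A_land/A_ocean = C_ocean/C_land = 83.5.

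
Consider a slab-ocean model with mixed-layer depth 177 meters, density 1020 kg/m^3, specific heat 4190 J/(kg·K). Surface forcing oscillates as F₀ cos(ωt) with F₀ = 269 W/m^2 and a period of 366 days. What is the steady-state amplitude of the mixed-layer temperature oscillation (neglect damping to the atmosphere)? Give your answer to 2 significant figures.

Areal heat capacity C = ρ c_p D = 1020 × 4190 × 177 = 7.56×10^8 J/(m^2 K).
Angular frequency ω = 2π / T = 2π / 3.16×10^7 s = 1.99×10^-7 s⁻¹.
Cω = 7.56×10^8 × 1.99×10^-7 = 150 W/(m²·K).
Amplitude A = F₀ / (Cω) = 269 / 150 = 1.79 K.

1.8 K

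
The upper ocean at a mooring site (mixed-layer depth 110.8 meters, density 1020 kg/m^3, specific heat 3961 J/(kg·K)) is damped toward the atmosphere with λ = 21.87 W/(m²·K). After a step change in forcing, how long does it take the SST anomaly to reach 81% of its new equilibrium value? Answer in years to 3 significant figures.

1.08 years

Areal heat capacity C = ρ c_p D = 1020 × 3961 × 110.8 = 4.48×10^8 J/(m²·K).
τ = C / λ = 4.48×10^8 / 21.87 = 2.05×10^7 s.
Fraction reached: 1 − e^(−t/τ) = 0.81 ⇒ t = −τ ln(1 − 0.81) = τ × 1.66.
t = 3.40×10^7 s = 1.08 years.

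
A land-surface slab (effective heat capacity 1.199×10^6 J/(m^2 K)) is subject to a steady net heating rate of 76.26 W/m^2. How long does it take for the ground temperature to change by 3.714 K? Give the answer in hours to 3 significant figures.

16.2 hours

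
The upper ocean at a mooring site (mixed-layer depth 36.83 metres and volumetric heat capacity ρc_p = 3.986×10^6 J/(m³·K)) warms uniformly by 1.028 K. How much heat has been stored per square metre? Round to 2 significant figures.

Areal heat capacity C = ρc_p × D = 3.986×10^6 × 36.83 = 1.47×10^8 J m⁻² K⁻¹.
ΔQ = C ΔT = 1.47×10^8 × 1.028 = 1.51×10^8 J/m².

1.5×10^8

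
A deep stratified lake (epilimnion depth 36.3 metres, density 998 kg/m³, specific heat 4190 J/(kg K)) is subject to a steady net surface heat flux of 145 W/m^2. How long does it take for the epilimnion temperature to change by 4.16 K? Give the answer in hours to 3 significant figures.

Areal heat capacity C = ρ c_p D = 998 × 4190 × 36.3 = 1.52×10^8 J m⁻² K⁻¹.
Time required: Δt = C ΔT / F = 1.52×10^8 × 4.16 / 145 = 4.35×10^6 s.
In hours: 4.35×10^6 s / (3600 s/hour) = 1210 hours.

1210 hours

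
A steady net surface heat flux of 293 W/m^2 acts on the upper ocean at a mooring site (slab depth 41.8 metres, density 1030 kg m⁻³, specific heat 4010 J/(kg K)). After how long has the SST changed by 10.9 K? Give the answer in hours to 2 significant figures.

1800 hours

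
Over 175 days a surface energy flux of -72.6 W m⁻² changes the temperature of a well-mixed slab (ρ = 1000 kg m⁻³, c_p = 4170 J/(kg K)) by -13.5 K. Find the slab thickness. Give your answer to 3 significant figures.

Heat input Q = F Δt = -72.6 × 1.51×10^7 s = -1.10×10^9 J/m².
Required areal heat capacity C = Q / ΔT = 8.13×10^7 J/(m²·K).
Depth D = C / (ρ c_p) = 8.13×10^7 / (1000 × 4170) = 19.5 m.

19.5 m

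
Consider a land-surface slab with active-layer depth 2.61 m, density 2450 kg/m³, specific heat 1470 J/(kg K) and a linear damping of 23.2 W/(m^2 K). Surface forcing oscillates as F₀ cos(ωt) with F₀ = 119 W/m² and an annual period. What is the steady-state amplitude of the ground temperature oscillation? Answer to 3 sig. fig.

5.11 K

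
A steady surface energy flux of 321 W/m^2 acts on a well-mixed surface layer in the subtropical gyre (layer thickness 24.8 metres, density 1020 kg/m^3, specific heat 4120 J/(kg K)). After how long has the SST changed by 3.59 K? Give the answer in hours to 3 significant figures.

324 hours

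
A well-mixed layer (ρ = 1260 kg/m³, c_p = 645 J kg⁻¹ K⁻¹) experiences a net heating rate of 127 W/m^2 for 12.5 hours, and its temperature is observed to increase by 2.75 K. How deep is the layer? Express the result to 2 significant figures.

2.6 m

Heat input Q = F Δt = 127 × 45000 s = 5.72×10^6 J/m².
Required areal heat capacity C = Q / ΔT = 2.08×10^6 J/(m²·K).
Depth D = C / (ρ c_p) = 2.08×10^6 / (1260 × 645) = 2.56 m.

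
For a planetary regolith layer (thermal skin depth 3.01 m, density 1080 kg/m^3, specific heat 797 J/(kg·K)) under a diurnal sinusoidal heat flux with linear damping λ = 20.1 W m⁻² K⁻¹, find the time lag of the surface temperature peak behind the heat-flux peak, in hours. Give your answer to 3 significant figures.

Areal heat capacity C = ρ c_p D = 1080 × 797 × 3.01 = 2.59×10^6 J/(m²·K).
ω = 2π / 86400 s = 7.27×10^-5 s⁻¹.
Phase lag φ = arctan(Cω/λ) = arctan(188/20.1) = 1.46 rad.
Time lag = φ / ω = 1.46 / 7.27×10^-5 = 20100 s = 5.59 hours.

5.59 hours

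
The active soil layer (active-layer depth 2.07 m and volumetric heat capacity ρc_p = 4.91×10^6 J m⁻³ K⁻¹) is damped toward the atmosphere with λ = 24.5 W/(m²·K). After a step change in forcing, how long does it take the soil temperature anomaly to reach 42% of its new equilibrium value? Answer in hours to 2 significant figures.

63 hours

Areal heat capacity C = ρc_p × D = 4.91×10^6 × 2.07 = 1.02×10^7 J/(m²·K).
τ = C / λ = 1.02×10^7 / 24.5 = 4.15×10^5 s.
Fraction reached: 1 − e^(−t/τ) = 0.42 ⇒ t = −τ ln(1 − 0.42) = τ × 0.545.
t = 2.26×10^5 s = 62.8 hours.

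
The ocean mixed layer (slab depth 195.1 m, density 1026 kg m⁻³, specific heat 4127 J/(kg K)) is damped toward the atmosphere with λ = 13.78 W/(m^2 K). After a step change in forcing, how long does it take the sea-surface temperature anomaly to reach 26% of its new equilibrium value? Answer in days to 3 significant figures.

Areal heat capacity C = ρ c_p D = 1026 × 4127 × 195.1 = 8.26×10^8 J/(m^2 K).
τ = C / λ = 8.26×10^8 / 13.78 = 6.00×10^7 s.
Fraction reached: 1 − e^(−t/τ) = 0.26 ⇒ t = −τ ln(1 − 0.26) = τ × 0.301.
t = 1.81×10^7 s = 209 days.

209 days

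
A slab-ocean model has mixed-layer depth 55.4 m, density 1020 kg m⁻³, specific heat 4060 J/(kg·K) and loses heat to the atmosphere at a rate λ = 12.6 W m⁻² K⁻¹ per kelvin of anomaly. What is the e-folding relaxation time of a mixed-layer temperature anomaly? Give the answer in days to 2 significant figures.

Areal heat capacity C = ρ c_p D = 1020 × 4060 × 55.4 = 2.29×10^8 J/(m^2 K).
Relaxation time τ = C / λ = 2.29×10^8 / 12.6 = 1.82×10^7 s.
In days: 1.82×10^7 s / (86400 s/day) = 211 days.

210 days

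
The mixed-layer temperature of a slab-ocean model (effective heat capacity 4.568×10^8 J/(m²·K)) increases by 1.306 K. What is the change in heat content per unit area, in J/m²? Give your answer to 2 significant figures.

6.0×10^8

Areal heat capacity C = 4.568×10^8 J/(m²·K) (given).
ΔQ = C ΔT = 4.57×10^8 × 1.306 = 5.97×10^8 J/m².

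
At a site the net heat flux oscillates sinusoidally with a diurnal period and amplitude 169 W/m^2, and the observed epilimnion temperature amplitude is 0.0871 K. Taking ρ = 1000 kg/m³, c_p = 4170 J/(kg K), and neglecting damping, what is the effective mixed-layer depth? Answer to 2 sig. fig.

6.4 m

ω = 2π / 86400 s = 7.27×10^-5 s⁻¹.
Required C = F₀ / (A ω) = 169 / (0.0871 × 7.27×10^-5) = 2.67×10^7 J/(m²·K).
D = C / (ρ c_p) = 2.67×10^7 / (1000 × 4170) = 6.40 m.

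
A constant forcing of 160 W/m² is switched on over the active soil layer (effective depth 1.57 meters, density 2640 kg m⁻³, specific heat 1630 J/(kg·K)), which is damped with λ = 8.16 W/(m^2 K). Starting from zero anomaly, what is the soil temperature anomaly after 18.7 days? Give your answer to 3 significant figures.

16.8 K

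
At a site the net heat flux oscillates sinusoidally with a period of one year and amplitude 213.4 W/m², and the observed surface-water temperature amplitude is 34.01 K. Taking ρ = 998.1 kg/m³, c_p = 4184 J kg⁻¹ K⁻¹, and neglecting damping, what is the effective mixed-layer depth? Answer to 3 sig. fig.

ω = 2π / 3.15×10^7 s = 1.99×10^-7 s⁻¹.
Required C = F₀ / (A ω) = 213.4 / (34.01 × 1.99×10^-7) = 3.15×10^7 J/(m²·K).
D = C / (ρ c_p) = 3.15×10^7 / (998.1 × 4184) = 7.54 m.

7.54 m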